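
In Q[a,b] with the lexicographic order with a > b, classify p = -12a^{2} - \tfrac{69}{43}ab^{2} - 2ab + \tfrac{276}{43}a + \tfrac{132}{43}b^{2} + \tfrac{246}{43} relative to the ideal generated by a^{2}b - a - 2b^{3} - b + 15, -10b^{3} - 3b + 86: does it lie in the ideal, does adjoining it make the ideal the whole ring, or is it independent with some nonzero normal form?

Adjoining -12a^{2} - \tfrac{69}{43}ab^{2} - 2ab + \tfrac{276}{43}a + \tfrac{132}{43}b^{2} + \tfrac{246}{43} makes the ideal the whole ring: the system is inconsistent.

First compute the reduced Gröbner basis of I by Buchberger's algorithm.
f_1 = a^{2}b - a - 2b^{3} - b + 15, LT = a^{2}b.
f_2 = -10b^{3} - 3b + 86, LT = b^{3}.

S(f_1,f_2): lcm = a^{2}b^{3}. S = -\tfrac{3}{10}a^{2}b + \tfrac{43}{5}a^{2} - ab^{2} - 2b^{5} - b^{3} + 15b^{2}.
  reduce S modulo (f_1, f_2):
  remainder \tfrac{43}{5}a^{2} - ab^{2} - \tfrac{3}{10}a - \tfrac{11}{5}b^{2} - \tfrac{41}{10} ≠ 0; add h_3 = \tfrac{43}{5}a^{2} - ab^{2} - \tfrac{3}{10}a - \tfrac{11}{5}b^{2} - \tfrac{41}{10} to the basis.

The other S-polynomials (S(f_1,h_3), S(f_2,h_3)) all reduce to 0 modulo the current basis, so we have a Gröbner basis.
Inter-reduce: drop elements whose leading term is divisible by another's, tail-reduce, and make monic.
Reduced Gröbner basis: {a^{2} - \tfrac{5}{43}ab^{2} - \tfrac{3}{86}a - \tfrac{11}{43}b^{2} - \tfrac{41}{86}, b^{3} + \tfrac{3}{10}b - \tfrac{43}{5}}.
Label its elements g_1 = a^{2} - \tfrac{5}{43}ab^{2} - \tfrac{3}{86}a - \tfrac{11}{43}b^{2} - \tfrac{41}{86}, g_2 = b^{3} + \tfrac{3}{10}b - \tfrac{43}{5}.

Reduce p = -12a^{2} - \tfrac{69}{43}ab^{2} - 2ab + \tfrac{276}{43}a + \tfrac{132}{43}b^{2} + \tfrac{246}{43} modulo G:
  leading term a^{2}: subtract (-12)·g_1 from -12a^{2} - \tfrac{69}{43}ab^{2} - 2ab + \tfrac{276}{43}a + \tfrac{132}{43}b^{2} + \tfrac{246}{43} → -3ab^{2} - 2ab + 6a
  leading term ab^{2}: no divisor's leading term divides it; move -3ab^{2} to the remainder.
  leading term ab: no divisor's leading term divides it; move -2ab to the remainder.
  leading term a: no divisor's leading term divides it; move 6a to the remainder.
  normal form = -3ab^{2} - 2ab + 6a.
The normal form is nonzero, so p ∉ I. Since p minus its normal form lies in I, I + (p) = I + (r) where r = -3ab^{2} - 2ab + 6a; decide whether this ideal is the whole ring.
Run Buchberger on G together with r (pairs among the g_i already reduce to 0 since G is a Gröbner basis):
g_1 = a^{2} - \tfrac{5}{43}ab^{2} - \tfrac{3}{86}a - \tfrac{11}{43}b^{2} - \tfrac{41}{86}, LT = a^{2}.
g_2 = b^{3} + \tfrac{3}{10}b - \tfrac{43}{5}, LT = b^{3}.
r = -3ab^{2} - 2ab + 6a, LT = ab^{2}.

S(g_1,r): lcm = a^{2}b^{2}. S = -\tfrac{2}{3}a^{2}b + 2a^{2} - \tfrac{5}{43}ab^{4} - \tfrac{3}{86}ab^{2} - \tfrac{11}{43}b^{4} - \tfrac{41}{86}b^{2}.
  reduce S modulo (g_1, g_2, r):
  remainder -\tfrac{149}{129}ab - \tfrac{17}{129}a + \tfrac{24}{215}b^{2} - \tfrac{37}{15}b - \tfrac{331}{645} ≠ 0; add m_4 = -\tfrac{149}{129}ab - \tfrac{17}{129}a + \tfrac{24}{215}b^{2} - \tfrac{37}{15}b - \tfrac{331}{645} to the basis.

S(g_2,r): lcm = ab^{3}. S = -\tfrac{2}{3}ab^{2} + \tfrac{23}{10}ab - \tfrac{43}{5}a.
  reduce S modulo (g_1, g_2, r, m_4):
  remainder -\tfrac{27481}{2682}a + \tfrac{988}{3725}b^{2} - \tfrac{392977}{67050}b - \tfrac{81757}{67050} ≠ 0; add m_5 = -\tfrac{27481}{2682}a + \tfrac{988}{3725}b^{2} - \tfrac{392977}{67050}b - \tfrac{81757}{67050} to the basis.

S(g_1,m_4): lcm = a^{2}b. S = -\tfrac{17}{149}a^{2} - \tfrac{5}{43}ab^{3} + \tfrac{72}{745}ab^{2} - \tfrac{139061}{64070}ab - \tfrac{331}{745}a - \tfrac{11}{43}b^{3} - \tfrac{41}{86}b.
  reduce S modulo (g_1, g_2, r, m_4, m_5):
  remainder -\tfrac{997}{3725}b^{2} + \tfrac{36277}{7450}b - \tfrac{4314}{3725} ≠ 0; add m_6 = -\tfrac{997}{3725}b^{2} + \tfrac{36277}{7450}b - \tfrac{4314}{3725} to the basis.

S(g_2,m_4): lcm = ab^{3}. S = -\tfrac{17}{149}ab^{2} + \tfrac{3}{10}ab - \tfrac{43}{5}a + \tfrac{72}{745}b^{4} - \tfrac{1591}{745}b^{3} - \tfrac{331}{745}b^{2}.
  reduce S modulo (g_1, g_2, r, m_4, m_5, m_6):
  remainder -\tfrac{23709573}{3713825}b - \tfrac{54196029}{3713825} ≠ 0; add m_7 = -\tfrac{23709573}{3713825}b - \tfrac{54196029}{3713825} to the basis.

S(r,m_4): lcm = ab^{2}. S = \tfrac{247}{447}ab - 2a + \tfrac{72}{745}b^{3} - \tfrac{1591}{745}b^{2} - \tfrac{331}{745}b.
  reduce S modulo (g_1, g_2, r, m_4, m_5, m_6, m_7):
  remainder \tfrac{1669718079}{16703198} ≠ 0; add m_8 = \tfrac{1669718079}{16703198} to the basis.

The other S-polynomials (S(g_1,g_2), S(g_1,m_5), S(g_2,m_5), S(r,m_5), S(m_4,m_5), S(g_1,m_6), S(g_2,m_6), S(r,m_6), S(m_4,m_6), S(m_5,m_6), S(g_1,m_7), S(g_2,m_7), S(r,m_7), S(m_4,m_7), S(m_5,m_7), S(m_6,m_7), S(g_1,m_8), S(g_2,m_8), S(r,m_8), S(m_4,m_8), S(m_5,m_8), S(m_6,m_8), S(m_7,m_8)) all reduce to 0 modulo the current basis, so we have a Gröbner basis.
Inter-reduce: drop elements whose leading term is divisible by another's, tail-reduce, and make monic.
Reduced Gröbner basis: {1}.
The reduced Gröbner basis of I + (p) is {1}: the ideal is the whole ring, so the enlarged system has no common solution — adjoining p is inconsistent.

The remainder on division by a Gröbner basis is unique — it is the normal form.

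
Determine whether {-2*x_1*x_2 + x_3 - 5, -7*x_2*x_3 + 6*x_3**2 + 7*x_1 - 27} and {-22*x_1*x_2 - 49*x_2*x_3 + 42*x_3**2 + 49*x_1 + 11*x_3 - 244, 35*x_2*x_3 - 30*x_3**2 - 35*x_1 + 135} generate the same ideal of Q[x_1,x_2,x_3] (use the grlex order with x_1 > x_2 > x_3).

Yes, the ideals are equal.

Since reduced Gröbner bases are canonical representatives of ideals under a given ordering, it suffices to compute and compare them.
Buchberger on the first generating set:
f_1 = -2*x_1*x_2 + x_3 - 5, LT = x_1*x_2.
f_2 = -7*x_2*x_3 + 6*x_3**2 + 7*x_1 - 27, LT = x_2*x_3.

S(f_1,f_2): lcm = x_1*x_2*x_3. S = 6/7*x_1*x_3**2 + x_1**2 - 1/2*x_3**2 - 27/7*x_1 + 5/2*x_3.
  leading term x_1*x_3**2: no divisor's leading term divides it; move 6/7*x_1*x_3**2 to the remainder.
  leading term x_1**2: no divisor's leading term divides it; move x_1**2 to the remainder.
  leading term x_3**2: no divisor's leading term divides it; move -1/2*x_3**2 to the remainder.
  leading term x_1: no divisor's leading term divides it; move -27/7*x_1 to the remainder.
  leading term x_3: no divisor's leading term divides it; move 5/2*x_3 to the remainder.
  remainder 6/7*x_1*x_3**2 + x_1**2 - 1/2*x_3**2 - 27/7*x_1 + 5/2*x_3 ≠ 0; add g_3 = 6/7*x_1*x_3**2 + x_1**2 - 1/2*x_3**2 - 27/7*x_1 + 5/2*x_3 to the basis.

The other S-polynomials (S(f_1,g_3), S(f_2,g_3)) all reduce to 0 modulo the current basis, so we have a Gröbner basis.
Inter-reduce: drop elements whose leading term is divisible by another's, tail-reduce, and make monic.
Reduced Gröbner basis: {x_1*x_3**2 + 7/6*x_1**2 - 7/12*x_3**2 - 9/2*x_1 + 35/12*x_3, x_1*x_2 - 1/2*x_3 + 5/2, x_2*x_3 - 6/7*x_3**2 - x_1 + 27/7}.

Buchberger on the second generating set:
h_1 = -22*x_1*x_2 - 49*x_2*x_3 + 42*x_3**2 + 49*x_1 + 11*x_3 - 244, LT = x_1*x_2.
h_2 = 35*x_2*x_3 - 30*x_3**2 - 35*x_1 + 135, LT = x_2*x_3.

S(h_1,h_2): lcm = x_1*x_2*x_3. S = 6/7*x_1*x_3**2 + 49/22*x_2*x_3**2 - 21/11*x_3**3 + x_1**2 - 49/22*x_1*x_3 - 1/2*x_3**2 - 27/7*x_1 + 122/11*x_3.
  leading term x_1*x_3**2: no divisor's leading term divides it; move 6/7*x_1*x_3**2 to the remainder.
  leading term x_2*x_3**2: subtract (7/110*x_3)·h_2 from 49/22*x_2*x_3**2 - 21/11*x_3**3 + x_1**2 - 49/22*x_1*x_3 - 1/2*x_3**2 - 27/7*x_1 + 122/11*x_3 → x_1**2 - 1/2*x_3**2 - 27/7*x_1 + 5/2*x_3
  leading term x_1**2: no divisor's leading term divides it; move x_1**2 to the remainder.
  leading term x_3**2: no divisor's leading term divides it; move -1/2*x_3**2 to the remainder.
  leading term x_1: no divisor's leading term divides it; move -27/7*x_1 to the remainder.
  leading term x_3: no divisor's leading term divides it; move 5/2*x_3 to the remainder.
  remainder 6/7*x_1*x_3**2 + x_1**2 - 1/2*x_3**2 - 27/7*x_1 + 5/2*x_3 ≠ 0; add k_3 = 6/7*x_1*x_3**2 + x_1**2 - 1/2*x_3**2 - 27/7*x_1 + 5/2*x_3 to the basis.

The other S-polynomials (S(h_1,k_3), S(h_2,k_3)) all reduce to 0 modulo the current basis, so we have a Gröbner basis.
Inter-reduce: drop elements whose leading term is divisible by another's, tail-reduce, and make monic.
Reduced Gröbner basis: {x_1*x_3**2 + 7/6*x_1**2 - 7/12*x_3**2 - 9/2*x_1 + 35/12*x_3, x_1*x_2 - 1/2*x_3 + 5/2, x_2*x_3 - 6/7*x_3**2 - x_1 + 27/7}.

Same reduced basis, so the two generating sets span the same ideal.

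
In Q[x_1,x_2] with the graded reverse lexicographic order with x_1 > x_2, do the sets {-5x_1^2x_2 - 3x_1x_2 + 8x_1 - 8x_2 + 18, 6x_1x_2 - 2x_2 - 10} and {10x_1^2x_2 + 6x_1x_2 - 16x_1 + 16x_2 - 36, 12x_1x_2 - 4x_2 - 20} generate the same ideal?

Since reduced Gröbner bases are canonical representatives of ideals under a given ordering, it suffices to compute and compare them.
Buchberger on the first generating set:
f_1 = -5x_1^2x_2 - 3x_1x_2 + 8x_1 - 8x_2 + 18, LT = x_1^2x_2.
f_2 = 6x_1x_2 - 2x_2 - 10, LT = x_1x_2.

S(f_1,f_2): lcm = x_1^2x_2. S = 14/15x_1x_2 + 1/15x_1 + 8/5x_2 - 18/5.
  reduce S modulo (f_1, f_2):
  remainder 1/15x_1 + 86/45x_2 - 92/45 ≠ 0; add g_3 = 1/15x_1 + 86/45x_2 - 92/45 to the basis.

S(f_1,g_3): lcm = x_1^2x_2. S = -86/3x_1x_2^2 + 469/15x_1x_2 - 8/5x_1 + 8/5x_2 - 18/5.
  reduce S modulo (f_1, f_2, g_3):
  remainder -86/9x_2^2 + 91/9x_2 - 5/9 ≠ 0; add g_4 = -86/9x_2^2 + 91/9x_2 - 5/9 to the basis.

The other S-polynomials (S(f_2,g_3), S(f_1,g_4), S(f_2,g_4), S(g_3,g_4)) all reduce to 0 modulo the current basis, so we have a Gröbner basis.
Inter-reduce: drop elements whose leading term is divisible by another's, tail-reduce, and make monic.
Reduced Gröbner basis: {x_2^2 - 91/86x_2 + 5/86, x_1 + 86/3x_2 - 92/3}.

Buchberger on the second generating set:
h_1 = 10x_1^2x_2 + 6x_1x_2 - 16x_1 + 16x_2 - 36, LT = x_1^2x_2.
h_2 = 12x_1x_2 - 4x_2 - 20, LT = x_1x_2.

S(h_1,h_2): lcm = x_1^2x_2. S = 14/15x_1x_2 + 1/15x_1 + 8/5x_2 - 18/5.
  reduce S modulo (h_1, h_2):
  remainder 1/15x_1 + 86/45x_2 - 92/45 ≠ 0; add k_3 = 1/15x_1 + 86/45x_2 - 92/45 to the basis.

S(h_1,k_3): lcm = x_1^2x_2. S = -86/3x_1x_2^2 + 469/15x_1x_2 - 8/5x_1 + 8/5x_2 - 18/5.
  reduce S modulo (h_1, h_2, k_3):
  remainder -86/9x_2^2 + 91/9x_2 - 5/9 ≠ 0; add k_4 = -86/9x_2^2 + 91/9x_2 - 5/9 to the basis.

The other S-polynomials (S(h_2,k_3), S(h_1,k_4), S(h_2,k_4), S(k_3,k_4)) all reduce to 0 modulo the current basis, so we have a Gröbner basis.
Inter-reduce: drop elements whose leading term is divisible by another's, tail-reduce, and make monic.
Reduced Gröbner basis: {x_2^2 - 91/86x_2 + 5/86, x_1 + 86/3x_2 - 92/3}.

Same reduced basis, so the two generating sets span the same ideal.

Yes, the ideals are equal.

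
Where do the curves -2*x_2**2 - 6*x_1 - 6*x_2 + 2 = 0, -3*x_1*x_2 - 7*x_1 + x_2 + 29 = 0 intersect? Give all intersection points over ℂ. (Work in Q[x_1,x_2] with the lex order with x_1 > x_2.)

Compute a lex Gröbner basis by Buchberger's algorithm.
f_1 = -6*x_1 - 2*x_2**2 - 6*x_2 + 2, LT = x_1.
f_2 = -3*x_1*x_2 - 7*x_1 + x_2 + 29, LT = x_1*x_2.

S(f_1,f_2): lcm = x_1*x_2. S = -7/3*x_1 + 1/3*x_2**3 + x_2**2 + 29/3.
  leading term x_1: subtract (7/18)·f_1 from -7/3*x_1 + 1/3*x_2**3 + x_2**2 + 29/3 → 1/3*x_2**3 + 16/9*x_2**2 + 7/3*x_2 + 80/9
  leading term x_2**3: no divisor's leading term divides it; move 1/3*x_2**3 to the remainder.
  leading term x_2**2: no divisor's leading term divides it; move 16/9*x_2**2 to the remainder.
  leading term x_2: no divisor's leading term divides it; move 7/3*x_2 to the remainder.
  leading term 1: no divisor's leading term divides it; move 80/9 to the remainder.
  remainder 1/3*x_2**3 + 16/9*x_2**2 + 7/3*x_2 + 80/9 ≠ 0; add h_3 = 1/3*x_2**3 + 16/9*x_2**2 + 7/3*x_2 + 80/9 to the basis.

The other S-polynomials (S(f_1,h_3), S(f_2,h_3)) all reduce to 0 modulo the current basis, so we have a Gröbner basis.
Inter-reduce: drop elements whose leading term is divisible by another's, tail-reduce, and make monic.
Reduced Gröbner basis: {x_1 + 1/3*x_2**2 + x_2 - 1/3, x_2**3 + 16/3*x_2**2 + 7*x_2 + 80/3}.

From the last basis element, x_2**3 + 16/3*x_2**2 + 7*x_2 + 80/3 = 0, so x_2 takes values in {-5, -1/6 - sqrt(191)*I/6, -1/6 + sqrt(191)*I/6}. Each choice, substituted upward through the basis, yields the corresponding point(s) of the solution set.
  x_2 = -5: the earlier basis element becomes x_1 + 3 = 0, giving x_1 = -3 — point (-3, -5).
  x_2 = -1/6 - sqrt(191)*I/6: the earlier basis element becomes x_1 - 61/27 - 4*sqrt(191)*I/27 = 0, giving x_1 = 61/27 + 4*sqrt(191)*I/27 — point (61/27 + 4*sqrt(191)*I/27, -1/6 - sqrt(191)*I/6).
  x_2 = -1/6 + sqrt(191)*I/6: the earlier basis element becomes x_1 - 61/27 + 4*sqrt(191)*I/27 = 0, giving x_1 = 61/27 - 4*sqrt(191)*I/27 — point (61/27 - 4*sqrt(191)*I/27, -1/6 + sqrt(191)*I/6).

{(-3, -5), (61/27 + 4*sqrt(191)*I/27, -1/6 - sqrt(191)*I/6), (61/27 - 4*sqrt(191)*I/27, -1/6 + sqrt(191)*I/6)}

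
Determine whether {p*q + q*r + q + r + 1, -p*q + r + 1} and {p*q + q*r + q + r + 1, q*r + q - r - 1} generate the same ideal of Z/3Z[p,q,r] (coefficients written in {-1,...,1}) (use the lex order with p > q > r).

Yes, the ideals are equal.

Since reduced Gröbner bases are canonical representatives of ideals under a given ordering, it suffices to compute and compare them.
Buchberger on the first generating set:
f_1 = p*q + q*r + q + r + 1, LT = p*q.
f_2 = -p*q + r + 1, LT = p*q.

S(f_1,f_2): lcm = p*q. S = q*r + q - r - 1.
  leading term q*r: no divisor's leading term divides it; move q*r to the remainder.
  leading term q: no divisor's leading term divides it; move q to the remainder.
  leading term r: no divisor's leading term divides it; move -r to the remainder.
  leading term 1: no divisor's leading term divides it; move -1 to the remainder.
  remainder q*r + q - r - 1 ≠ 0; add g_3 = q*r + q - r - 1 to the basis.

S(f_1,g_3): lcm = p*q*r. S = -p*q + p*r + p + q*r**2 + q*r + r**2 + r.
  leading term p*q: subtract (-1)·f_1 from -p*q + p*r + p + q*r**2 + q*r + r**2 + r → p*r + p + q*r**2 - q*r + q + r**2 - r + 1
  leading term p*r: no divisor's leading term divides it; move p*r to the remainder.
  leading term p: no divisor's leading term divides it; move p to the remainder.
  leading term q*r**2: subtract (r)·g_3 from q*r**2 - q*r + q + r**2 - r + 1 → q*r + q - r**2 + 1
  leading term q*r: subtract (1)·g_3 from q*r + q - r**2 + 1 → -r**2 + r - 1
  leading term r**2: no divisor's leading term divides it; move -r**2 to the remainder.
  leading term r: no divisor's leading term divides it; move r to the remainder.
  leading term 1: no divisor's leading term divides it; move -1 to the remainder.
  remainder p*r + p - r**2 + r - 1 ≠ 0; add g_4 = p*r + p - r**2 + r - 1 to the basis.

The other S-polynomials (S(f_2,g_3), S(f_1,g_4), S(f_2,g_4), S(g_3,g_4)) all reduce to 0 modulo the current basis, so we have a Gröbner basis.
Inter-reduce: drop elements whose leading term is divisible by another's, tail-reduce, and make monic.
Reduced Gröbner basis: {p*q - r - 1, p*r + p - r**2 + r - 1, q*r + q - r - 1}.

Buchberger on the second generating set:
h_1 = p*q + q*r + q + r + 1, LT = p*q.
h_2 = q*r + q - r - 1, LT = q*r.

S(h_1,h_2): lcm = p*q*r. S = -p*q + p*r + p + q*r**2 + q*r + r**2 + r.
  leading term p*q: subtract (-1)·h_1 from -p*q + p*r + p + q*r**2 + q*r + r**2 + r → p*r + p + q*r**2 - q*r + q + r**2 - r + 1
  leading term p*r: no divisor's leading term divides it; move p*r to the remainder.
  leading term p: no divisor's leading term divides it; move p to the remainder.
  leading term q*r**2: subtract (r)·h_2 from q*r**2 - q*r + q + r**2 - r + 1 → q*r + q - r**2 + 1
  leading term q*r: subtract (1)·h_2 from q*r + q - r**2 + 1 → -r**2 + r - 1
  leading term r**2: no divisor's leading term divides it; move -r**2 to the remainder.
  leading term r: no divisor's leading term divides it; move r to the remainder.
  leading term 1: no divisor's leading term divides it; move -1 to the remainder.
  remainder p*r + p - r**2 + r - 1 ≠ 0; add k_3 = p*r + p - r**2 + r - 1 to the basis.

The other S-polynomials (S(h_1,k_3), S(h_2,k_3)) all reduce to 0 modulo the current basis, so we have a Gröbner basis.
Inter-reduce: drop elements whose leading term is divisible by another's, tail-reduce, and make monic.
Reduced Gröbner basis: {p*q - r - 1, p*r + p - r**2 + r - 1, q*r + q - r - 1}.

The two bases agree; hence the ideals are identical.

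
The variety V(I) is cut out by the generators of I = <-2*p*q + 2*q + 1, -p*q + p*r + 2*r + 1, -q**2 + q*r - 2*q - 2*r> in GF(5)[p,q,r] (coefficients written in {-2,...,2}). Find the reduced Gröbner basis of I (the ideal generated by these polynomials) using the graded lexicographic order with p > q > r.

f_1 = -2*p*q + 2*q + 1, LT = p*q.
f_2 = -p*q + p*r + 2*r + 1, LT = p*q.
f_3 = -q**2 + q*r - 2*q - 2*r, LT = q**2.

S(f_1,f_2): lcm = p*q. S = p*r - q + 2*r - 2.
  leading term p*r: no divisor's leading term divides it; move p*r to the remainder.
  leading term q: no divisor's leading term divides it; move -q to the remainder.
  leading term r: no divisor's leading term divides it; move 2*r to the remainder.
  leading term 1: no divisor's leading term divides it; move -2 to the remainder.
  remainder p*r - q + 2*r - 2 ≠ 0; add g_4 = p*r - q + 2*r - 2 to the basis.

S(f_1,f_3): lcm = p*q**2. S = p*q*r - 2*p*q - 2*p*r - q**2 + 2*q.
  leading term p*q*r: subtract (2*r)·f_1 from p*q*r - 2*p*q - 2*p*r - q**2 + 2*q → -2*p*q - 2*p*r - q**2 + q*r + 2*q - 2*r
  leading term p*q: subtract (1)·f_1 from -2*p*q - 2*p*r - q**2 + q*r + 2*q - 2*r → -2*p*r - q**2 + q*r - 2*r - 1
  leading term p*r: subtract (-2)·g_4 from -2*p*r - q**2 + q*r - 2*r - 1 → -q**2 + q*r - 2*q + 2*r
  leading term q**2: subtract (1)·f_3 from -q**2 + q*r - 2*q + 2*r → -r
  leading term r: no divisor's leading term divides it; move -r to the remainder.
  remainder -r ≠ 0; add g_5 = -r to the basis.

S(f_2,f_3): lcm = p*q**2. S = -2*p*q - 2*p*r - 2*q*r - q.
  leading term p*q: subtract (1)·f_1 from -2*p*q - 2*p*r - 2*q*r - q → -2*p*r - 2*q*r + 2*q - 1
  leading term p*r: subtract (-2)·g_4 from -2*p*r - 2*q*r + 2*q - 1 → -2*q*r - r
  leading term q*r: subtract (2*q)·g_5 from -2*q*r - r → -r
  leading term r: subtract (1)·g_5 from -r → 0
  remainder 0.

S(f_1,g_4): lcm = p*q*r. S = q**2 + 2*q*r + 2*q + 2*r.
  leading term q**2: subtract (-1)·f_3 from q**2 + 2*q*r + 2*q + 2*r → -2*q*r
  leading term q*r: subtract (2*q)·g_5 from -2*q*r → 0
  remainder 0.

S(f_2,g_4): lcm = p*q*r. S = -p*r**2 + q**2 - 2*q*r - 2*r**2 + 2*q - r.
  leading term p*r**2: subtract (-r)·g_4 from -p*r**2 + q**2 - 2*q*r - 2*r**2 + 2*q - r → q**2 + 2*q*r + 2*q + 2*r
  leading term q**2: subtract (-1)·f_3 from q**2 + 2*q*r + 2*q + 2*r → -2*q*r
  leading term q*r: subtract (2*q)·g_5 from -2*q*r → 0
  remainder 0.

S(f_3,g_4): leading monomials are coprime, so the S-polynomial reduces to 0 (Buchberger's first criterion).
S(f_1,g_5): leading monomials are coprime, so the S-polynomial reduces to 0 (Buchberger's first criterion).
S(f_2,g_5): leading monomials are coprime, so the S-polynomial reduces to 0 (Buchberger's first criterion).
S(f_3,g_5): leading monomials are coprime, so the S-polynomial reduces to 0 (Buchberger's first criterion).
S(g_4,g_5): lcm = p*r. S = -q + 2*r - 2.
  leading term q: no divisor's leading term divides it; move -q to the remainder.
  leading term r: subtract (-2)·g_5 from 2*r - 2 → -2
  leading term 1: no divisor's leading term divides it; move -2 to the remainder.
  remainder -q - 2 ≠ 0; add g_6 = -q - 2 to the basis.

S(f_1,g_6): lcm = p*q. S = -2*p - q + 2.
  leading term p: no divisor's leading term divides it; move -2*p to the remainder.
  leading term q: subtract (1)·g_6 from -q + 2 → -1
  leading term 1: no divisor's leading term divides it; move -1 to the remainder.
  remainder -2*p - 1 ≠ 0; add g_7 = -2*p - 1 to the basis.

S(f_2,g_6): lcm = p*q. S = -p*r - 2*p - 2*r - 1.
  leading term p*r: subtract (-1)·g_4 from -p*r - 2*p - 2*r - 1 → -2*p - q + 2
  leading term p: subtract (1)·g_7 from -2*p - q + 2 → -q - 2
  leading term q: subtract (1)·g_6 from -q - 2 → 0
  remainder 0.

S(f_3,g_6): lcm = q**2. S = -q*r + 2*r.
  leading term q*r: subtract (q)·g_5 from -q*r + 2*r → 2*r
  leading term r: subtract (-2)·g_5 from 2*r → 0
  remainder 0.

S(g_4,g_6): leading monomials are coprime, so the S-polynomial reduces to 0 (Buchberger's first criterion).
S(g_5,g_6): leading monomials are coprime, so the S-polynomial reduces to 0 (Buchberger's first criterion).
S(f_1,g_7): lcm = p*q. S = q + 2.
  leading term q: subtract (-1)·g_6 from q + 2 → 0
  remainder 0.

S(f_2,g_7): lcm = p*q. S = -p*r + 2*q - 2*r - 1.
  leading term p*r: subtract (-1)·g_4 from -p*r + 2*q - 2*r - 1 → q + 2
  leading term q: subtract (-1)·g_6 from q + 2 → 0
  remainder 0.

S(f_3,g_7): leading monomials are coprime, so the S-polynomial reduces to 0 (Buchberger's first criterion).
S(g_4,g_7): lcm = p*r. S = -q - r - 2.
  leading term q: subtract (1)·g_6 from -q - r - 2 → -r
  leading term r: subtract (1)·g_5 from -r → 0
  remainder 0.

S(g_5,g_7): leading monomials are coprime, so the S-polynomial reduces to 0 (Buchberger's first criterion).
S(g_6,g_7): leading monomials are coprime, so the S-polynomial reduces to 0 (Buchberger's first criterion).
Every S-polynomial of the final basis reduces to 0, so we have a Gröbner basis.
Inter-reduce: drop elements whose leading term is divisible by another's, tail-reduce, and make monic.

G = {p - 2, q + 2, r}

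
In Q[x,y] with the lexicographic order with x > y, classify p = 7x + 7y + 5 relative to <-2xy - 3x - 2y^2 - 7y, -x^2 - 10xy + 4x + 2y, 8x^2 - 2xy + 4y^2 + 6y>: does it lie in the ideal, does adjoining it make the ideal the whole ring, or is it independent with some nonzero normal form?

First compute the reduced Gröbner basis of I by Buchberger's algorithm.
f_1 = -2xy - 3x - 2y^2 - 7y, LT = xy.
f_2 = -x^2 - 10xy + 4x + 2y, LT = x^2.
f_3 = 8x^2 - 2xy + 4y^2 + 6y, LT = x^2.

S(f_1,f_2): lcm = x^2y. S = 3/2x^2 - 9xy^2 + 15/2xy + 2y^2.
  reduce S modulo (f_1, f_2, f_3):
  remainder -3x + 9y^3 + 55/2y^2 - 18y ≠ 0; add h_4 = -3x + 9y^3 + 55/2y^2 - 18y to the basis.

S(f_1,f_3): lcm = x^2y. S = 3/2x^2 + 5/4xy^2 + 7/2xy - 1/2y^3 - 3/4y^2.
  reduce S modulo (f_1, f_2, f_3, h_4):
  remainder 1223/16y^3 + 7909/32y^2 - 1705/16y ≠ 0; add h_5 = 1223/16y^3 + 7909/32y^2 - 1705/16y to the basis.

S(f_2,f_3): lcm = x^2. S = 41/4xy - 4x - 1/2y^2 - 11/4y.
  reduce S modulo (f_1, f_2, f_3, h_4, h_5):
  remainder -3011/7338y^2 - 16671/4892y ≠ 0; add h_6 = -3011/7338y^2 - 16671/4892y to the basis.

S(f_1,h_4): lcm = xy. S = 3/2x + 3y^4 + 55/6y^3 - 5y^2 + 7/2y.
  reduce S modulo (f_1, f_2, f_3, h_4, h_5, h_6):
  remainder -9528392/11047359y ≠ 0; add h_7 = -9528392/11047359y to the basis.

The other S-polynomials (S(f_2,h_4), S(f_3,h_4), S(f_1,h_5), S(f_2,h_5), S(f_3,h_5), S(h_4,h_5), S(f_1,h_6), S(f_2,h_6), S(f_3,h_6), S(h_4,h_6), S(h_5,h_6), S(f_1,h_7), S(f_2,h_7), S(f_3,h_7), S(h_4,h_7), S(h_5,h_7), S(h_6,h_7)) all reduce to 0 modulo the current basis, so we have a Gröbner basis.
Inter-reduce: drop elements whose leading term is divisible by another's, tail-reduce, and make monic.
Reduced Gröbner basis: {x, y}.
Label its elements g_1 = x, g_2 = y.

Reduce p = 7x + 7y + 5 modulo G:
  leading term x: subtract (7)·g_1 from 7x + 7y + 5 → 7y + 5
  leading term y: subtract (7)·g_2 from 7y + 5 → 5
  leading term 1: no divisor's leading term divides it; move 5 to the remainder.
  normal form = 5.
The normal form is nonzero, so p ∉ I. Since p minus its normal form lies in I, I + (p) = I + (r) where r = 5; decide whether this ideal is the whole ring.
Here r = 5 is a nonzero constant, hence a unit: 1 ∈ I + (p), the Gröbner basis of I + (p) is {1}, and the enlarged system has no common solution — adjoining p is inconsistent.

Adjoining 7x + 7y + 5 makes the ideal the whole ring: the system is inconsistent.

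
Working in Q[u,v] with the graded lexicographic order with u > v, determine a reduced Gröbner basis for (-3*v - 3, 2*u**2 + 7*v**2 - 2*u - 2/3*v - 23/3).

f_1 = -3*v - 3, LT = v.
f_2 = 2*u**2 + 7*v**2 - 2*u - 2/3*v - 23/3, LT = u**2.

S(f_1,f_2): leading monomials are coprime, so the S-polynomial reduces to 0 (Buchberger's first criterion).
Every S-polynomial of the final basis reduces to 0, so we have a Gröbner basis.

G = {u**2 - u, v + 1}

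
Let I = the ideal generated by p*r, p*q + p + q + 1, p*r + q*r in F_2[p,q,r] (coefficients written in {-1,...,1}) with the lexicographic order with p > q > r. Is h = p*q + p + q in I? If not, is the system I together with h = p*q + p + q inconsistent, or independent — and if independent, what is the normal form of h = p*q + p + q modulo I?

First compute the reduced Gröbner basis of I by Buchberger's algorithm.
f_1 = p*r, LT = p*r.
f_2 = p*q + p + q + 1, LT = p*q.
f_3 = p*r + q*r, LT = p*r.

S(f_1,f_2): lcm = p*q*r. S = p*r + q*r + r.
  reduce S modulo (f_1, f_2, f_3):
  remainder q*r + r ≠ 0; add k_4 = q*r + r to the basis.

S(f_1,f_3): lcm = p*r. S = q*r.
  reduce S modulo (f_1, f_2, f_3, k_4):
  remainder r ≠ 0; add k_5 = r to the basis.

The other S-polynomials (S(f_2,f_3), S(f_1,k_4), S(f_2,k_4), S(f_3,k_4), S(f_1,k_5), S(f_2,k_5), S(f_3,k_5), S(k_4,k_5)) all reduce to 0 modulo the current basis, so we have a Gröbner basis.
Inter-reduce: drop elements whose leading term is divisible by another's, tail-reduce, and make monic.
Reduced Gröbner basis: {p*q + p + q + 1, r}.
Label its elements g_1 = p*q + p + q + 1, g_2 = r.

Reduce h = p*q + p + q modulo G:
  leading term p*q: subtract (1)·g_1 from p*q + p + q → 1
  leading term 1: no divisor's leading term divides it; move 1 to the remainder.
  normal form = 1.
The normal form is nonzero, so h ∉ I. Since h minus its normal form lies in I, I + (h) = I + (n) where n = 1; decide whether this ideal is the whole ring.
Here n = 1 is a nonzero constant, hence a unit: 1 ∈ I + (h), the Gröbner basis of I + (h) is {1}, and the enlarged system has no common solution — adjoining h is inconsistent.

Adjoining p*q + p + q makes the ideal the whole ring: the system is inconsistent.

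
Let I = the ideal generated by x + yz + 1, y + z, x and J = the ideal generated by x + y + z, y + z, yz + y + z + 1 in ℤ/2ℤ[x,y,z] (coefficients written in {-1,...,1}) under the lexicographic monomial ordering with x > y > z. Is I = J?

Since reduced Gröbner bases are canonical representatives of ideals under a given ordering, it suffices to compute and compare them.
Buchberger on the first generating set:
f_1 = x + yz + 1, LT = x.
f_2 = y + z, LT = y.
f_3 = x, LT = x.

S(f_1,f_3): lcm = x. S = yz + 1.
  leading term yz: subtract (z)·f_2 from yz + 1 → z² + 1
  leading term z²: no divisor's leading term divides it; move z² to the remainder.
  leading term 1: no divisor's leading term divides it; move 1 to the remainder.
  remainder z² + 1 ≠ 0; add g_4 = z² + 1 to the basis.

The other S-polynomials (S(f_1,f_2), S(f_2,f_3), S(f_1,g_4), S(f_2,g_4), S(f_3,g_4)) all reduce to 0 modulo the current basis, so we have a Gröbner basis.
Inter-reduce: drop elements whose leading term is divisible by another's, tail-reduce, and make monic.
Reduced Gröbner basis: {x, y + z, z² + 1}.

Buchberger on the second generating set:
h_1 = x + y + z, LT = x.
h_2 = y + z, LT = y.
h_3 = yz + y + z + 1, LT = yz.

S(h_2,h_3): lcm = yz. S = y + z² + z + 1.
  leading term y: subtract (1)·h_2 from y + z² + z + 1 → z² + 1
  leading term z²: no divisor's leading term divides it; move z² to the remainder.
  leading term 1: no divisor's leading term divides it; move 1 to the remainder.
  remainder z² + 1 ≠ 0; add k_4 = z² + 1 to the basis.

The other S-polynomials (S(h_1,h_2), S(h_1,h_3), S(h_1,k_4), S(h_2,k_4), S(h_3,k_4)) all reduce to 0 modulo the current basis, so we have a Gröbner basis.
Inter-reduce: drop elements whose leading term is divisible by another's, tail-reduce, and make monic.
Reduced Gröbner basis: {x, y + z, z² + 1}.

The two bases agree; hence the ideals are identical.

Yes, the ideals are equal.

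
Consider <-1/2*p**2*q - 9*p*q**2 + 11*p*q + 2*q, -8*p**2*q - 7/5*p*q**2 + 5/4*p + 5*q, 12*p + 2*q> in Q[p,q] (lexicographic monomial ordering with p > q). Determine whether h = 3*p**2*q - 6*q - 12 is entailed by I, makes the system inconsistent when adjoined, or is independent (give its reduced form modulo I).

Adjoining 3*p**2*q - 6*q - 12 makes the ideal the whole ring: the system is inconsistent.

First compute the reduced Gröbner basis of I by Buchberger's algorithm.
f_1 = -1/2*p**2*q - 9*p*q**2 + 11*p*q + 2*q, LT = p**2*q.
f_2 = -8*p**2*q - 7/5*p*q**2 + 5/4*p + 5*q, LT = p**2*q.
f_3 = 12*p + 2*q, LT = p.

S(f_1,f_2): lcm = p**2*q. S = 713/40*p*q**2 - 22*p*q + 5/32*p - 27/8*q.
  leading term p*q**2: subtract (713/480*q**2)·f_3 from 713/40*p*q**2 - 22*p*q + 5/32*p - 27/8*q → -22*p*q + 5/32*p - 713/240*q**3 - 27/8*q
  leading term p*q: subtract (-11/6*q)·f_3 from -22*p*q + 5/32*p - 713/240*q**3 - 27/8*q → 5/32*p - 713/240*q**3 + 11/3*q**2 - 27/8*q
  leading term p: subtract (5/384)·f_3 from 5/32*p - 713/240*q**3 + 11/3*q**2 - 27/8*q → -713/240*q**3 + 11/3*q**2 - 653/192*q
  leading term q**3: no divisor's leading term divides it; move -713/240*q**3 to the remainder.
  leading term q**2: no divisor's leading term divides it; move 11/3*q**2 to the remainder.
  leading term q: no divisor's leading term divides it; move -653/192*q to the remainder.
  remainder -713/240*q**3 + 11/3*q**2 - 653/192*q ≠ 0; add k_4 = -713/240*q**3 + 11/3*q**2 - 653/192*q to the basis.

S(f_1,f_3): lcm = p**2*q. S = 107/6*p*q**2 - 22*p*q - 4*q.
  leading term p*q**2: subtract (107/72*q**2)·f_3 from 107/6*p*q**2 - 22*p*q - 4*q → -22*p*q - 107/36*q**3 - 4*q
  leading term p*q: subtract (-11/6*q)·f_3 from -22*p*q - 107/36*q**3 - 4*q → -107/36*q**3 + 11/3*q**2 - 4*q
  leading term q**3: subtract (2140/2139)·k_4 from -107/36*q**3 + 11/3*q**2 - 4*q → -11/6417*q**2 - 61333/102672*q
  leading term q**2: no divisor's leading term divides it; move -11/6417*q**2 to the remainder.
  leading term q: no divisor's leading term divides it; move -61333/102672*q to the remainder.
  remainder -11/6417*q**2 - 61333/102672*q ≠ 0; add k_5 = -11/6417*q**2 - 61333/102672*q to the basis.

S(f_1,k_5): lcm = p**2*q**2. S = -61333/176*p**2*q + 18*p*q**3 - 22*p*q**2 - 4*q**2.
  leading term p**2*q: subtract (61333/88)·f_1 from -61333/176*p**2*q + 18*p*q**3 - 22*p*q**2 - 4*q**2 → 18*p*q**3 + 550061/88*p*q**2 - 61333/8*p*q - 4*q**2 - 61333/44*q
  leading term p*q**3: subtract (3/2*q**3)·f_3 from 18*p*q**3 + 550061/88*p*q**2 - 61333/8*p*q - 4*q**2 - 61333/44*q → 550061/88*p*q**2 - 61333/8*p*q - 3*q**4 - 4*q**2 - 61333/44*q
  leading term p*q**2: subtract (550061/1056*q**2)·f_3 from 550061/88*p*q**2 - 61333/8*p*q - 3*q**4 - 4*q**2 - 61333/44*q → -61333/8*p*q - 3*q**4 - 550061/528*q**3 - 4*q**2 - 61333/44*q
  leading term p*q: subtract (-61333/96*q)·f_3 from -61333/8*p*q - 3*q**4 - 550061/528*q**3 - 4*q**2 - 61333/44*q → -3*q**4 - 550061/528*q**3 + 61141/48*q**2 - 61333/44*q
  leading term q**4: subtract (720/713*q)·k_4 from -3*q**4 - 550061/528*q**3 + 61141/48*q**2 - 61333/44*q → -393587413/376464*q**3 + 43711073/34224*q**2 - 61333/44*q
  leading term q**3: subtract (1967937065/5592059)·k_4 from -393587413/376464*q**3 + 43711073/34224*q**2 - 61333/44*q → -320997991/24401712*q**2 - 211567298651/1073675328*q
  leading term q**2: subtract (962993973/125488)·k_5 from -320997991/24401712*q**2 - 211567298651/1073675328*q → 26425667023/6023424*q
  leading term q: no divisor's leading term divides it; move 26425667023/6023424*q to the remainder.
  remainder 26425667023/6023424*q ≠ 0; add k_6 = 26425667023/6023424*q to the basis.

The other S-polynomials (S(f_2,f_3), S(f_1,k_4), S(f_2,k_4), S(f_3,k_4), S(f_2,k_5), S(f_3,k_5), S(k_4,k_5), S(f_1,k_6), S(f_2,k_6), S(f_3,k_6), S(k_4,k_6), S(k_5,k_6)) all reduce to 0 modulo the current basis, so we have a Gröbner basis.
Inter-reduce: drop elements whose leading term is divisible by another's, tail-reduce, and make monic.
Reduced Gröbner basis: {p, q}.
Label its elements g_1 = p, g_2 = q.

Reduce h = 3*p**2*q - 6*q - 12 modulo G:
  leading term p**2*q: subtract (3*p*q)·g_1 from 3*p**2*q - 6*q - 12 → -6*q - 12
  leading term q: subtract (-6)·g_2 from -6*q - 12 → -12
  leading term 1: no divisor's leading term divides it; move -12 to the remainder.
  normal form = -12.
The normal form is nonzero, so h ∉ I. Since h minus its normal form lies in I, I + (h) = I + (r) where r = -12; decide whether this ideal is the whole ring.
Here r = -12 is a nonzero constant, hence a unit: 1 ∈ I + (h), the Gröbner basis of I + (h) is {1}, and the enlarged system has no common solution — adjoining h is inconsistent.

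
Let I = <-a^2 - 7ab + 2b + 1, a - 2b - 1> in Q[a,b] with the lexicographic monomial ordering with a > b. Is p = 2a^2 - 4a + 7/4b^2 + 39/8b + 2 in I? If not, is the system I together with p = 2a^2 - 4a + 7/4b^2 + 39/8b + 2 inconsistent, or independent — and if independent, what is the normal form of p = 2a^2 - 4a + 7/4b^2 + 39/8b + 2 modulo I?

First compute the reduced Gröbner basis of I by Buchberger's algorithm.
f_1 = -a^2 - 7ab + 2b + 1, LT = a^2.
f_2 = a - 2b - 1, LT = a.

S(f_1,f_2): lcm = a^2. S = 9ab + a - 2b - 1.
  leading term ab: subtract (9b)·f_2 from 9ab + a - 2b - 1 → a + 18b^2 + 7b - 1
  leading term a: subtract (1)·f_2 from a + 18b^2 + 7b - 1 → 18b^2 + 9b
  leading term b^2: no divisor's leading term divides it; move 18b^2 to the remainder.
  leading term b: no divisor's leading term divides it; move 9b to the remainder.
  remainder 18b^2 + 9b ≠ 0; add h_3 = 18b^2 + 9b to the basis.

The other S-polynomials (S(f_1,h_3), S(f_2,h_3)) all reduce to 0 modulo the current basis, so we have a Gröbner basis.
Inter-reduce: drop elements whose leading term is divisible by another's, tail-reduce, and make monic.
Reduced Gröbner basis: {a - 2b - 1, b^2 + 1/2b}.
Label its elements g_1 = a - 2b - 1, g_2 = b^2 + 1/2b.

Reduce p = 2a^2 - 4a + 7/4b^2 + 39/8b + 2 modulo G:
  leading term a^2: subtract (2a)·g_1 from 2a^2 - 4a + 7/4b^2 + 39/8b + 2 → 4ab - 2a + 7/4b^2 + 39/8b + 2
  leading term ab: subtract (4b)·g_1 from 4ab - 2a + 7/4b^2 + 39/8b + 2 → -2a + 39/4b^2 + 71/8b + 2
  leading term a: subtract (-2)·g_1 from -2a + 39/4b^2 + 71/8b + 2 → 39/4b^2 + 39/8b
  leading term b^2: subtract (39/4)·g_2 from 39/4b^2 + 39/8b → 0
  normal form = 0.
Since the normal form is 0, p ∈ I.

2a^2 - 4a + 7/4b^2 + 39/8b + 2 lies in I (it reduces to 0).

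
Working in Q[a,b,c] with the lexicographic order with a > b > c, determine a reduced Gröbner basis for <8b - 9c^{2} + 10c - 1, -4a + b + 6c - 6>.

Buchberger's algorithm terminates because the ascending chain of leading-term ideals stabilizes.

f_1 = 8b - 9c^{2} + 10c - 1, LT = b.
f_2 = -4a + b + 6c - 6, LT = a.

The S-polynomials (S(f_1,f_2)) all reduce to 0 modulo the current basis, so we have a Gröbner basis.

G = {a - \tfrac{9}{32}c^{2} - \tfrac{19}{16}c + \tfrac{47}{32}, b - \tfrac{9}{8}c^{2} + \tfrac{5}{4}c - \tfrac{1}{8}}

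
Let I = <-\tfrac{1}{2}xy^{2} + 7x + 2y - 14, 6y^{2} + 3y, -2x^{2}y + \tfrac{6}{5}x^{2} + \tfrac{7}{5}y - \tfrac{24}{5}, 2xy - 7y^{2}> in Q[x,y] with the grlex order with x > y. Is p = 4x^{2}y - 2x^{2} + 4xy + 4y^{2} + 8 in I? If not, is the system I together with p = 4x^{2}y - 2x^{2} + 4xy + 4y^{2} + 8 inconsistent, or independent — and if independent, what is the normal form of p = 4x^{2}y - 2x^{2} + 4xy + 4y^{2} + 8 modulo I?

First compute the reduced Gröbner basis of I by Buchberger's algorithm.
f_1 = -\tfrac{1}{2}xy^{2} + 7x + 2y - 14, LT = xy^{2}.
f_2 = 6y^{2} + 3y, LT = y^{2}.
f_3 = -2x^{2}y + \tfrac{6}{5}x^{2} + \tfrac{7}{5}y - \tfrac{24}{5}, LT = x^{2}y.
f_4 = 2xy - 7y^{2}, LT = xy.

S(f_1,f_2): lcm = xy^{2}. S = -\tfrac{1}{2}xy - 14x - 4y + 28.
  leading term xy: subtract (-\tfrac{1}{4})·f_4 from -\tfrac{1}{2}xy - 14x - 4y + 28 → -\tfrac{7}{4}y^{2} - 14x - 4y + 28
  leading term y^{2}: subtract (-\tfrac{7}{24})·f_2 from -\tfrac{7}{4}y^{2} - 14x - 4y + 28 → -14x - \tfrac{25}{8}y + 28
  leading term x: no divisor's leading term divides it; move -14x to the remainder.
  leading term y: no divisor's leading term divides it; move -\tfrac{25}{8}y to the remainder.
  leading term 1: no divisor's leading term divides it; move 28 to the remainder.
  remainder -14x - \tfrac{25}{8}y + 28 ≠ 0; add h_5 = -14x - \tfrac{25}{8}y + 28 to the basis.

S(f_1,f_3): lcm = x^{2}y^{2}. S = \tfrac{3}{5}x^{2}y - 14x^{2} - 4xy + \tfrac{7}{10}y^{2} + 28x - \tfrac{12}{5}y.
  leading term x^{2}y: subtract (-\tfrac{3}{10})·f_3 from \tfrac{3}{5}x^{2}y - 14x^{2} - 4xy + \tfrac{7}{10}y^{2} + 28x - \tfrac{12}{5}y → -\tfrac{341}{25}x^{2} - 4xy + \tfrac{7}{10}y^{2} + 28x - \tfrac{99}{50}y - \tfrac{36}{25}
  leading term x^{2}: subtract (\tfrac{341}{350}x)·h_5 from -\tfrac{341}{25}x^{2} - 4xy + \tfrac{7}{10}y^{2} + 28x - \tfrac{99}{50}y - \tfrac{36}{25} → -\tfrac{107}{112}xy + \tfrac{7}{10}y^{2} + \tfrac{18}{25}x - \tfrac{99}{50}y - \tfrac{36}{25}
  leading term xy: subtract (-\tfrac{107}{224})·f_4 from -\tfrac{107}{112}xy + \tfrac{7}{10}y^{2} + \tfrac{18}{25}x - \tfrac{99}{50}y - \tfrac{36}{25} → -\tfrac{423}{160}y^{2} + \tfrac{18}{25}x - \tfrac{99}{50}y - \tfrac{36}{25}
  leading term y^{2}: subtract (-\tfrac{141}{320})·f_2 from -\tfrac{423}{160}y^{2} + \tfrac{18}{25}x - \tfrac{99}{50}y - \tfrac{36}{25} → \tfrac{18}{25}x - \tfrac{1053}{1600}y - \tfrac{36}{25}
  leading term x: subtract (-\tfrac{9}{175})·h_5 from \tfrac{18}{25}x - \tfrac{1053}{1600}y - \tfrac{36}{25} → -\tfrac{9171}{11200}y
  leading term y: no divisor's leading term divides it; move -\tfrac{9171}{11200}y to the remainder.
  remainder -\tfrac{9171}{11200}y ≠ 0; add h_6 = -\tfrac{9171}{11200}y to the basis.

The other S-polynomials (S(f_1,f_4), S(f_2,f_3), S(f_2,f_4), S(f_3,f_4), S(f_1,h_5), S(f_2,h_5), S(f_3,h_5), S(f_4,h_5), S(f_1,h_6), S(f_2,h_6), S(f_3,h_6), S(f_4,h_6), S(h_5,h_6)) all reduce to 0 modulo the current basis, so we have a Gröbner basis.
Inter-reduce: drop elements whose leading term is divisible by another's, tail-reduce, and make monic.
Reduced Gröbner basis: {x - 2, y}.
Label its elements g_1 = x - 2, g_2 = y.

Reduce p = 4x^{2}y - 2x^{2} + 4xy + 4y^{2} + 8 modulo G:
  leading term x^{2}y: subtract (4xy)·g_1 from 4x^{2}y - 2x^{2} + 4xy + 4y^{2} + 8 → -2x^{2} + 12xy + 4y^{2} + 8
  leading term x^{2}: subtract (-2x)·g_1 from -2x^{2} + 12xy + 4y^{2} + 8 → 12xy + 4y^{2} - 4x + 8
  leading term xy: subtract (12y)·g_1 from 12xy + 4y^{2} - 4x + 8 → 4y^{2} - 4x + 24y + 8
  leading term y^{2}: subtract (4y)·g_2 from 4y^{2} - 4x + 24y + 8 → -4x + 24y + 8
  leading term x: subtract (-4)·g_1 from -4x + 24y + 8 → 24y
  leading term y: subtract (24)·g_2 from 24y → 0
  normal form = 0.
Since the normal form is 0, p ∈ I.

4x^{2}y - 2x^{2} + 4xy + 4y^{2} + 8 lies in I (it reduces to 0).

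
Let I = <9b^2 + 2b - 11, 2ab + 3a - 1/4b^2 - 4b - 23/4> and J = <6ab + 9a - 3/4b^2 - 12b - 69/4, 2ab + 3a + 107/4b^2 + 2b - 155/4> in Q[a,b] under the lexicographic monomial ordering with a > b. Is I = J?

Two ideals are equal iff their reduced Gröbner bases coincide (the reduced basis is unique for a fixed ordering).
Buchberger on the first generating set:
f_1 = 9b^2 + 2b - 11, LT = b^2.
f_2 = 2ab + 3a - 1/4b^2 - 4b - 23/4, LT = ab.

S(f_1,f_2): lcm = ab^2. S = -23/18ab - 11/9a + 1/8b^3 + 2b^2 + 23/8b.
  leading term ab: subtract (-23/36)·f_2 from -23/18ab - 11/9a + 1/8b^3 + 2b^2 + 23/8b → 25/36a + 1/8b^3 + 265/144b^2 + 23/72b - 529/144
  leading term a: no divisor's leading term divides it; move 25/36a to the remainder.
  leading term b^3: subtract (1/72b)·f_1 from 1/8b^3 + 265/144b^2 + 23/72b - 529/144 → 29/16b^2 + 17/36b - 529/144
  leading term b^2: subtract (29/144)·f_1 from 29/16b^2 + 17/36b - 529/144 → 5/72b - 35/24
  leading term b: no divisor's leading term divides it; move 5/72b to the remainder.
  leading term 1: no divisor's leading term divides it; move -35/24 to the remainder.
  remainder 25/36a + 5/72b - 35/24 ≠ 0; add g_3 = 25/36a + 5/72b - 35/24 to the basis.

S(f_1,g_3): leading monomials are coprime, so the S-polynomial reduces to 0 (Buchberger's first criterion).
S(f_2,g_3): lcm = ab. S = 3/2a - 9/40b^2 + 1/10b - 23/8.
  leading term a: subtract (54/25)·g_3 from 3/2a - 9/40b^2 + 1/10b - 23/8 → -9/40b^2 - 1/20b + 11/40
  leading term b^2: subtract (-1/40)·f_1 from -9/40b^2 - 1/20b + 11/40 → 0
  remainder 0.

Every S-polynomial of the final basis reduces to 0, so we have a Gröbner basis.
Inter-reduce: drop elements whose leading term is divisible by another's, tail-reduce, and make monic.
Reduced Gröbner basis: {a + 1/10b - 21/10, b^2 + 2/9b - 11/9}.

Buchberger on the second generating set:
h_1 = 6ab + 9a - 3/4b^2 - 12b - 69/4, LT = ab.
h_2 = 2ab + 3a + 107/4b^2 + 2b - 155/4, LT = ab.

S(h_1,h_2): lcm = ab. S = -27/2b^2 - 3b + 33/2.
  leading term b^2: no divisor's leading term divides it; move -27/2b^2 to the remainder.
  leading term b: no divisor's leading term divides it; move -3b to the remainder.
  leading term 1: no divisor's leading term divides it; move 33/2 to the remainder.
  remainder -27/2b^2 - 3b + 33/2 ≠ 0; add k_3 = -27/2b^2 - 3b + 33/2 to the basis.

S(h_1,k_3): lcm = ab^2. S = 23/18ab + 11/9a - 1/8b^3 - 2b^2 - 23/8b.
  leading term ab: subtract (23/108)·h_1 from 23/18ab + 11/9a - 1/8b^3 - 2b^2 - 23/8b → -25/36a - 1/8b^3 - 265/144b^2 - 23/72b + 529/144
  leading term a: no divisor's leading term divides it; move -25/36a to the remainder.
  leading term b^3: subtract (1/108b)·k_3 from -1/8b^3 - 265/144b^2 - 23/72b + 529/144 → -29/16b^2 - 17/36b + 529/144
  leading term b^2: subtract (29/216)·k_3 from -29/16b^2 - 17/36b + 529/144 → -5/72b + 35/24
  leading term b: no divisor's leading term divides it; move -5/72b to the remainder.
  leading term 1: no divisor's leading term divides it; move 35/24 to the remainder.
  remainder -25/36a - 5/72b + 35/24 ≠ 0; add k_4 = -25/36a - 5/72b + 35/24 to the basis.

S(h_2,k_3): lcm = ab^2. S = 23/18ab + 11/9a + 107/8b^3 + b^2 - 155/8b.
  leading term ab: subtract (23/108)·h_1 from 23/18ab + 11/9a + 107/8b^3 + b^2 - 155/8b → -25/36a + 107/8b^3 + 167/144b^2 - 1211/72b + 529/144
  leading term a: subtract (1)·k_4 from -25/36a + 107/8b^3 + 167/144b^2 - 1211/72b + 529/144 → 107/8b^3 + 167/144b^2 - 67/4b + 319/144
  leading term b^3: subtract (-107/108b)·k_3 from 107/8b^3 + 167/144b^2 - 67/4b + 319/144 → -29/16b^2 - 29/72b + 319/144
  leading term b^2: subtract (29/216)·k_3 from -29/16b^2 - 29/72b + 319/144 → 0
  remainder 0.

S(h_1,k_4): lcm = ab. S = 3/2a - 9/40b^2 + 1/10b - 23/8.
  leading term a: subtract (-54/25)·k_4 from 3/2a - 9/40b^2 + 1/10b - 23/8 → -9/40b^2 - 1/20b + 11/40
  leading term b^2: subtract (1/60)·k_3 from -9/40b^2 - 1/20b + 11/40 → 0
  remainder 0.

S(h_2,k_4): lcm = ab. S = 3/2a + 531/40b^2 + 31/10b - 155/8.
  leading term a: subtract (-54/25)·k_4 from 3/2a + 531/40b^2 + 31/10b - 155/8 → 531/40b^2 + 59/20b - 649/40
  leading term b^2: subtract (-59/60)·k_3 from 531/40b^2 + 59/20b - 649/40 → 0
  remainder 0.

S(k_3,k_4): leading monomials are coprime, so the S-polynomial reduces to 0 (Buchberger's first criterion).
Every S-polynomial of the final basis reduces to 0, so we have a Gröbner basis.
Inter-reduce: drop elements whose leading term is divisible by another's, tail-reduce, and make monic.
Reduced Gröbner basis: {a + 1/10b - 21/10, b^2 + 2/9b - 11/9}.

The two bases agree; hence the ideals are identical.

Yes, the ideals are equal.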